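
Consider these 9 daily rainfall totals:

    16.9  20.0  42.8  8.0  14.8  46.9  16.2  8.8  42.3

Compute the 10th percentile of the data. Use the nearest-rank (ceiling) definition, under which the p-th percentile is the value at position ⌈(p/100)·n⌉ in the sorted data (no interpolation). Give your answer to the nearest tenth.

8.0

Sorted: 8.0, 8.8, 14.8, 16.2, 16.9, 20.0, 42.3, 42.8, 46.9.
n = 9.
Position = ⌈10/100 · 9⌉ = ⌈0.9⌉ = 1.
The value at rank 1 is 8.0.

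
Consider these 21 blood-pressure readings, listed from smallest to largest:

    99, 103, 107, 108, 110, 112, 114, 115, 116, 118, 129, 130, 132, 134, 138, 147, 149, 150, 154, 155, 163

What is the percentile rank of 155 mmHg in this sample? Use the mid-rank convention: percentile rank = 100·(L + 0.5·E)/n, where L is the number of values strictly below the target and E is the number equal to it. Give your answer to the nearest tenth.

Count below 155: L = 19; count equal: E = 1; n = 21.
Percentile rank = 100·(19 + 0.5·1)/21 = 100·19.5/21 = 92.86.

92.9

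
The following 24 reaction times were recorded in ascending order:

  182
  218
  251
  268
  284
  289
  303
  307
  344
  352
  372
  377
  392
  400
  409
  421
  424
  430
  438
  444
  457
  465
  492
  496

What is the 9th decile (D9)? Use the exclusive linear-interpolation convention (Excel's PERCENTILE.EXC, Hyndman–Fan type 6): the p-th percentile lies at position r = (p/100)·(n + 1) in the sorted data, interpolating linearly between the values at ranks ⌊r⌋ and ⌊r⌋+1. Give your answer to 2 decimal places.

478.50

n = 24.
r = (90/100)·(24 + 1) = 22.5.
Rank 22 is 465 and rank 23 is 492.
Interpolate: 465 + 0.5·(492 − 465) = 465 + 0.5·27 = 478.5.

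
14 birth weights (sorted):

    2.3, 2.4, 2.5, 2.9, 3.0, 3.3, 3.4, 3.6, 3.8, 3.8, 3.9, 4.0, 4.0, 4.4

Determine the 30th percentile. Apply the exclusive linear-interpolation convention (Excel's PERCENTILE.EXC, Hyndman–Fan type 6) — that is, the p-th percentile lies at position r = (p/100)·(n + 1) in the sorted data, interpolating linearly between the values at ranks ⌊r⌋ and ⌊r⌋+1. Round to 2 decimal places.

2.95

n = 14.
r = (30/100)·(14 + 1) = 4.5.
Rank 4 is 2.9 and rank 5 is 3.0.
Interpolate: 2.9 + 0.5·(3.0 − 2.9) = 2.9 + 0.5·0.1 = 2.95.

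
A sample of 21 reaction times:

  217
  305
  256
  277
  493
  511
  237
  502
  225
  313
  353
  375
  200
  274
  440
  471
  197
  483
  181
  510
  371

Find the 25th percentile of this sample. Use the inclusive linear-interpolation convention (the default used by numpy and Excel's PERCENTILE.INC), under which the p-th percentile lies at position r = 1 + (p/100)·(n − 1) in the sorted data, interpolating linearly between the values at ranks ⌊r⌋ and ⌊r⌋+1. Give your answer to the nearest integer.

Sorted: 181, 197, 200, 217, 225, 237, 256, 274, 277, 305, 313, 353, 371, 375, 440, 471, 483, 493, 502, 510, 511.
n = 21.
r = 1 + (25/100)·(21 − 1) = 1 + 5 = 6.
r is an integer, so P25 is the value at rank 6: 237.

237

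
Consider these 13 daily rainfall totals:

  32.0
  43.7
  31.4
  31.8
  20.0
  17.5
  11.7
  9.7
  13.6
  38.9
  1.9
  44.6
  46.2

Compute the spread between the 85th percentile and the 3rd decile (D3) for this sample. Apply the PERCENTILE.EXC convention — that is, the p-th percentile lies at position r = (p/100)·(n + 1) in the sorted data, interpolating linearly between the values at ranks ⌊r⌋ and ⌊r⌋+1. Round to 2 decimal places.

Sorted: 1.9, 9.7, 11.7, 13.6, 17.5, 20.0, 31.4, 31.8, 32.0, 38.9, 43.7, 44.6, 46.2.
n = 13.
P30: r = 4.2; ranks 4–5 are 13.6, 17.5; interpolating gives 14.38.
P85: r = 11.9; ranks 11–12 are 43.7, 44.6; interpolating gives 44.51.
Difference: 44.51 − 14.38 = 30.13.

30.13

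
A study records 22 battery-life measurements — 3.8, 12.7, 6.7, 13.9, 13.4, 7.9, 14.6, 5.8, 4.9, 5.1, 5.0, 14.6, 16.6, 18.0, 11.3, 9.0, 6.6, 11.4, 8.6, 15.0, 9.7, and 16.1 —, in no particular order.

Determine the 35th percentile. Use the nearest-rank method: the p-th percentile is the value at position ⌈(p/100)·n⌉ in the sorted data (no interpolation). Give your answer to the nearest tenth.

7.9

Sorted: 3.8, 4.9, 5.0, 5.1, 5.8, 6.6, 6.7, 7.9, 8.6, 9.0, 9.7, 11.3, 11.4, 12.7, 13.4, 13.9, 14.6, 14.6, 15.0, 16.1, 16.6, 18.0.
n = 22.
Position = ⌈35/100 · 22⌉ = ⌈7.7⌉ = 8.
The value at rank 8 is 7.9.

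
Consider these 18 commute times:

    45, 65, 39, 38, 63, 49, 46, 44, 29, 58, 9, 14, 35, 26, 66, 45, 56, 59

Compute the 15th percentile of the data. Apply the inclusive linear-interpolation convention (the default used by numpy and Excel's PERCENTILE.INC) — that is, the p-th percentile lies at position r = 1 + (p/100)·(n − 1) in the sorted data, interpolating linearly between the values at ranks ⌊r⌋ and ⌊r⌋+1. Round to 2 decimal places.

27.65

Sorted: 9, 14, 26, 29, 35, 38, 39, 44, 45, 45, 46, 49, 56, 58, 59, 63, 65, 66.
n = 18.
r = 1 + (15/100)·(18 − 1) = 1 + 2.55 = 3.55.
Rank 3 is 26 and rank 4 is 29.
Interpolate: 26 + 0.55·(29 − 26) = 26 + 0.55·3 = 27.65.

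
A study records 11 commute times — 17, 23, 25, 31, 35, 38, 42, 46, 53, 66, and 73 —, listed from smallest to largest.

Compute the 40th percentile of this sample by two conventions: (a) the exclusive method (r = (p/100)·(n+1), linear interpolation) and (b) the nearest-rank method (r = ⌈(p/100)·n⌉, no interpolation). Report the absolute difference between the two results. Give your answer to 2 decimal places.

n = 11.
(a) r = 4.8; between ranks 4 (31) and 5 (35): 34.2.
(b) the nearest-rank method: rank 5 → 35.
|34.2 − 35| = 0.8.

0.80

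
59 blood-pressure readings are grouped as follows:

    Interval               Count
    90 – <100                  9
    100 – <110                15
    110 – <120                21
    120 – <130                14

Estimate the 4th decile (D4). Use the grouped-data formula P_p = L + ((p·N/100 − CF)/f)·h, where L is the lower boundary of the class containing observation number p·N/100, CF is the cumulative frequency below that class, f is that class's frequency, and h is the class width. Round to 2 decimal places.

N = 59; target position k = 40/100 · 59 = 23.6.
Cumulative frequencies: 9, 24, 45, 59.
Observation 23.6 falls in the class 100 – <110.
L = 100, CF = 9, f = 15, h = 10.
P40 = 100 + ((23.6 − 9)/15)·10 = 100 + 9.73333 = 109.733.

109.73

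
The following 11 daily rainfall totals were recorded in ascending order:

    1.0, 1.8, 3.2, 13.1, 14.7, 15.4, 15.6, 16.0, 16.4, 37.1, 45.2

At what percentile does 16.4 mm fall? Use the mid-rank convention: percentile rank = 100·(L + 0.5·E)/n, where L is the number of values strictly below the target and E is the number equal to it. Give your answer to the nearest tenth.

77.3

Count below 16.4: L = 8; count equal: E = 1; n = 11.
Percentile rank = 100·(8 + 0.5·1)/11 = 100·8.5/11 = 77.27.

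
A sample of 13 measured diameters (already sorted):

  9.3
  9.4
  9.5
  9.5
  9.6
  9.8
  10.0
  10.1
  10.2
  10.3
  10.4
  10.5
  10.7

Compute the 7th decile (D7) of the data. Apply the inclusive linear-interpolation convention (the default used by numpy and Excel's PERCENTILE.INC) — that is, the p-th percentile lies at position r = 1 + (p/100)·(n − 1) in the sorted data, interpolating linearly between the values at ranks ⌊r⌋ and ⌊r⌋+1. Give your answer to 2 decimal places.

10.24

n = 13.
r = 1 + (70/100)·(13 − 1) = 1 + 8.4 = 9.4.
Rank 9 is 10.2 and rank 10 is 10.3.
Interpolate: 10.2 + 0.4·(10.3 − 10.2) = 10.2 + 0.4·0.1 = 10.24.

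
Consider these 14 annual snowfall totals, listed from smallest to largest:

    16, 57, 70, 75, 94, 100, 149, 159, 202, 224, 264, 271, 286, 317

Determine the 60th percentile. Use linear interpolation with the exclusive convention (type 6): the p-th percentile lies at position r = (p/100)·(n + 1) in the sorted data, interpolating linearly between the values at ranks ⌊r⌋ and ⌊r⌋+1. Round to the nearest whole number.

n = 14.
r = (60/100)·(14 + 1) = 9.
r is an integer, so P60 is the value at rank 9: 202.

202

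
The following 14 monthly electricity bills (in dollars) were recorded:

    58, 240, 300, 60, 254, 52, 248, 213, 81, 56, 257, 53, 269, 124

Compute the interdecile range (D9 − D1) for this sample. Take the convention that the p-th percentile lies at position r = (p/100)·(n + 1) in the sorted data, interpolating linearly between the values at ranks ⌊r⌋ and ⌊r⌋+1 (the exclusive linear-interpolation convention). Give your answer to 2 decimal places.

232.00

Sorted: 52, 53, 56, 58, 60, 81, 124, 213, 240, 248, 254, 257, 269, 300.
n = 14.
P10: r = 1.5; ranks 1–2 are 52, 53; interpolating gives 52.5.
P90: r = 13.5; ranks 13–14 are 269, 300; interpolating gives 284.5.
Difference: 284.5 − 52.5 = 232.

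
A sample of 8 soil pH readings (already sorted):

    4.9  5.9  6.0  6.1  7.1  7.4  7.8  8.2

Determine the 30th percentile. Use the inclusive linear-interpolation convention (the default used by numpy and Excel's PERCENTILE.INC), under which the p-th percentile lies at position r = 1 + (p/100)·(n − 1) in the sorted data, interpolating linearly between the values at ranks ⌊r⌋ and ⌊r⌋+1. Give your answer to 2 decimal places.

n = 8.
r = 1 + (30/100)·(8 − 1) = 1 + 2.1 = 3.1.
Rank 3 is 6.0 and rank 4 is 6.1.
Interpolate: 6.0 + 0.1·(6.1 − 6.0) = 6.0 + 0.1·0.1 = 6.01.

6.01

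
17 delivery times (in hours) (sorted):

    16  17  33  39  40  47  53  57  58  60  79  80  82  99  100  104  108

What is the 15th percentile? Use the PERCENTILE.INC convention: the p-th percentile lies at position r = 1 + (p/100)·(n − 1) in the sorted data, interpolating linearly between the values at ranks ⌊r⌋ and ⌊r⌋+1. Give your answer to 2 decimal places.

n = 17.
r = 1 + (15/100)·(17 − 1) = 1 + 2.4 = 3.4.
Rank 3 is 33 and rank 4 is 39.
Interpolate: 33 + 0.4·(39 − 33) = 33 + 0.4·6 = 35.4.

35.40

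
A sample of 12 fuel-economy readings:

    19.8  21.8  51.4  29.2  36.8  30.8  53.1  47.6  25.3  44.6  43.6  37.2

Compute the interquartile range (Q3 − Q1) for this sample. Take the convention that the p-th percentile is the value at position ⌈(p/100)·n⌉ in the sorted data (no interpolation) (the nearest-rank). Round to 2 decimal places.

19.30

Sorted: 19.8, 21.8, 25.3, 29.2, 30.8, 36.8, 37.2, 43.6, 44.6, 47.6, 51.4, 53.1.
n = 12.
P25: rank ⌈25/100·12⌉ = 3 → 25.3.
P75: rank ⌈75/100·12⌉ = 9 → 44.6.
Difference: 44.6 − 25.3 = 19.3.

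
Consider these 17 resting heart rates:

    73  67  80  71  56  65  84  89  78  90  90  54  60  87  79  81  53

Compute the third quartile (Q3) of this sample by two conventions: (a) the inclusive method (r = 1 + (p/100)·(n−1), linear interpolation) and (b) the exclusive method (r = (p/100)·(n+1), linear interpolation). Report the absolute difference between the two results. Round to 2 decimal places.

Sorted: 53, 54, 56, 60, 65, 67, 71, 73, 78, 79, 80, 81, 84, 87, 89, 90, 90.
n = 17.
(a) r = 13 → value at rank 13 = 84.
(b) r = 13.5; between ranks 13 (84) and 14 (87): 85.5.
|84 − 85.5| = 1.5.

1.50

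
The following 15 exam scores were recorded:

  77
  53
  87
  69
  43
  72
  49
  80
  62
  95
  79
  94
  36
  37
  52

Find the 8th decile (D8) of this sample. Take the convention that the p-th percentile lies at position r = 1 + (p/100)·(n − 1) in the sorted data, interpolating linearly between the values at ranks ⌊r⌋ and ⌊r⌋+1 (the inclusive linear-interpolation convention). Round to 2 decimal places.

Sorted: 36, 37, 43, 49, 52, 53, 62, 69, 72, 77, 79, 80, 87, 94, 95.
n = 15.
r = 1 + (80/100)·(15 − 1) = 1 + 11.2 = 12.2.
Rank 12 is 80 and rank 13 is 87.
Interpolate: 80 + 0.2·(87 − 80) = 80 + 0.2·7 = 81.4.

81.40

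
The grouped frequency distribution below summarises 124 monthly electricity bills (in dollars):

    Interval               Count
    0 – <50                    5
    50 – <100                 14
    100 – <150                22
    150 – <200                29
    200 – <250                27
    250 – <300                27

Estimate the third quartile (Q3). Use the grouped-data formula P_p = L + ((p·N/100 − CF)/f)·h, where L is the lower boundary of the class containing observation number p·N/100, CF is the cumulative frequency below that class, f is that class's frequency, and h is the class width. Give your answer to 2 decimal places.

N = 124; target position k = 75/100 · 124 = 93.
Cumulative frequencies: 5, 19, 41, 70, 97, 124.
Observation 93 falls in the class 200 – <250.
L = 200, CF = 70, f = 27, h = 50.
P75 = 200 + ((93 − 70)/27)·50 = 200 + 42.5926 = 242.593.

242.59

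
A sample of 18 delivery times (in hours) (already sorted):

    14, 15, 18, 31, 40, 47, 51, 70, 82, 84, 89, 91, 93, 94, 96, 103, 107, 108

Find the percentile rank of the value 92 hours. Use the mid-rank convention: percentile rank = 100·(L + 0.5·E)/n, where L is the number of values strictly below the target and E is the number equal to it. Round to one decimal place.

66.7

Count below 92: L = 12; count equal: E = 0; n = 18.
Percentile rank = 100·(12 + 0.5·0)/18 = 100·12/18 = 66.67.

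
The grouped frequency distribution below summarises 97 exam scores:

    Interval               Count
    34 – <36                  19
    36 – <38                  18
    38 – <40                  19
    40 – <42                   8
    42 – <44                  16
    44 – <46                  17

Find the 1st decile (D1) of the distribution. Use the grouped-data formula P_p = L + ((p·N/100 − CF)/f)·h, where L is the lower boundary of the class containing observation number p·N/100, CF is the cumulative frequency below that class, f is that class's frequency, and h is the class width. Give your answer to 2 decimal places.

35.02

N = 97; target position k = 10/100 · 97 = 9.7.
Cumulative frequencies: 19, 37, 56, 64, 80, 97.
Observation 9.7 falls in the class 34 – <36.
L = 34, CF = 0, f = 19, h = 2.
P10 = 34 + ((9.7 − 0)/19)·2 = 34 + 1.02105 = 35.0211.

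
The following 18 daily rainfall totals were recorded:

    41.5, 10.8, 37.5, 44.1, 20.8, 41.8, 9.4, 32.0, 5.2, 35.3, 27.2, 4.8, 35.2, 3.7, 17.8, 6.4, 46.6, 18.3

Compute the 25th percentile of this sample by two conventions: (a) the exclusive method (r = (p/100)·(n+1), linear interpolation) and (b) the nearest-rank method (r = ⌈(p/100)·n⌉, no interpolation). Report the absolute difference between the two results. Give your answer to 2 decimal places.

Sorted: 3.7, 4.8, 5.2, 6.4, 9.4, 10.8, 17.8, 18.3, 20.8, 27.2, 32.0, 35.2, 35.3, 37.5, 41.5, 41.8, 44.1, 46.6.
n = 18.
(a) r = 4.75; between ranks 4 (6.4) and 5 (9.4): 8.65.
(b) the nearest-rank method: rank 5 → 9.4.
|8.65 − 9.4| = 0.75.

0.75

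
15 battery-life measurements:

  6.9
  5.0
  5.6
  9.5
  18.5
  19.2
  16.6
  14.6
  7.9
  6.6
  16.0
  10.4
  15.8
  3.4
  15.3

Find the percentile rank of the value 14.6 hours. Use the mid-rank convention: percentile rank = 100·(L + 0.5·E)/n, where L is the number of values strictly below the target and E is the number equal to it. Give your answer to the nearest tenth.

Sorted: 3.4, 5.0, 5.6, 6.6, 6.9, 7.9, 9.5, 10.4, 14.6, 15.3, 15.8, 16.0, 16.6, 18.5, 19.2.
Count below 14.6: L = 8; count equal: E = 1; n = 15.
Percentile rank = 100·(8 + 0.5·1)/15 = 100·8.5/15 = 56.67.

56.7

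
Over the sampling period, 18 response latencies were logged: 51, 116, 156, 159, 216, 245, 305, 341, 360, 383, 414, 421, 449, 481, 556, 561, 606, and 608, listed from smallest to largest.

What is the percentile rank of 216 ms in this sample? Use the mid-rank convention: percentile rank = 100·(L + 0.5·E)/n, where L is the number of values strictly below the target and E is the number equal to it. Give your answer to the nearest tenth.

25.0

Count below 216: L = 4; count equal: E = 1; n = 18.
Percentile rank = 100·(4 + 0.5·1)/18 = 100·4.5/18 = 25.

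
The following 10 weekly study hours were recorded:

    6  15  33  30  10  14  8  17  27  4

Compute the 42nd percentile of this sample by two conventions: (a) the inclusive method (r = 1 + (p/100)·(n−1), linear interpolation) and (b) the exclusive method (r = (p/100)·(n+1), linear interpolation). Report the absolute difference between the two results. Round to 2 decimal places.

0.64

Sorted: 4, 6, 8, 10, 14, 15, 17, 27, 30, 33.
n = 10.
(a) r = 4.78; between ranks 4 (10) and 5 (14): 13.12.
(b) r = 4.62; between ranks 4 (10) and 5 (14): 12.48.
|13.12 − 12.48| = 0.64.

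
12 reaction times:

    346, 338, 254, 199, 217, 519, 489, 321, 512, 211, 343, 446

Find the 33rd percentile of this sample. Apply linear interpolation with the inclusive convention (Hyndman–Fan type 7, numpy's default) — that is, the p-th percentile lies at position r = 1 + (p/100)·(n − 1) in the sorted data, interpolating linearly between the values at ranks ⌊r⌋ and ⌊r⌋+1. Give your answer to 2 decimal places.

Sorted: 199, 211, 217, 254, 321, 338, 343, 346, 446, 489, 512, 519.
n = 12.
r = 1 + (33/100)·(12 − 1) = 1 + 3.63 = 4.63.
Rank 4 is 254 and rank 5 is 321.
Interpolate: 254 + 0.63·(321 − 254) = 254 + 0.63·67 = 296.21.

296.21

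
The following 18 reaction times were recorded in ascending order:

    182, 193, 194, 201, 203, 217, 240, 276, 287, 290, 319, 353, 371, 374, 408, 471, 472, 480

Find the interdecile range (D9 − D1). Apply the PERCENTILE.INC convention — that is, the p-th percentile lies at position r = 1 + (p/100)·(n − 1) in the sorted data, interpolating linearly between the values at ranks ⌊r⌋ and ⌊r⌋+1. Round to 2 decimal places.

n = 18.
P10: r = 2.7; ranks 2–3 are 193, 194; interpolating gives 193.7.
P90: r = 16.3; ranks 16–17 are 471, 472; interpolating gives 471.3.
Difference: 471.3 − 193.7 = 277.6.

277.60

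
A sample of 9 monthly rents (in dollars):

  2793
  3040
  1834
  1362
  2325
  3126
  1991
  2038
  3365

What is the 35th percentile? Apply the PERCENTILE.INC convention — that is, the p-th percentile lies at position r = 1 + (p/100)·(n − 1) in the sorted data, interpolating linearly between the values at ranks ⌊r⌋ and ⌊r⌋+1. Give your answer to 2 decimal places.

Sorted: 1362, 1834, 1991, 2038, 2325, 2793, 3040, 3126, 3365.
n = 9.
r = 1 + (35/100)·(9 − 1) = 1 + 2.8 = 3.8.
Rank 3 is 1991 and rank 4 is 2038.
Interpolate: 1991 + 0.8·(2038 − 1991) = 1991 + 0.8·47 = 2028.6.

2028.60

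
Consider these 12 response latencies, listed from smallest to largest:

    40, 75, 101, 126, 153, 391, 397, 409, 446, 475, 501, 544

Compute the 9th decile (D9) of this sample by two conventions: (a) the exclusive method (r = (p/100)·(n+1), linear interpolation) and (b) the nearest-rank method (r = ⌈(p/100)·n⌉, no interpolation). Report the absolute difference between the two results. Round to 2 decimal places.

n = 12.
(a) r = 11.7; between ranks 11 (501) and 12 (544): 531.1.
(b) the nearest-rank method: rank 11 → 501.
|531.1 − 501| = 30.1.

30.10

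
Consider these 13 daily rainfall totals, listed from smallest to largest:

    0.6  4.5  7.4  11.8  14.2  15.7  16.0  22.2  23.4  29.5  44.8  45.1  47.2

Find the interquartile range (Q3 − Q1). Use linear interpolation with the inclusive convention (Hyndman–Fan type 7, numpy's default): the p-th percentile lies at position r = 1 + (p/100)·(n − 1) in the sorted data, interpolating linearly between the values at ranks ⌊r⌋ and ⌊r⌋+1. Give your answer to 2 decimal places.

n = 13.
P25: r = 4 (integer) → 11.8.
P75: r = 10 (integer) → 29.5.
Difference: 29.5 − 11.8 = 17.7.

17.70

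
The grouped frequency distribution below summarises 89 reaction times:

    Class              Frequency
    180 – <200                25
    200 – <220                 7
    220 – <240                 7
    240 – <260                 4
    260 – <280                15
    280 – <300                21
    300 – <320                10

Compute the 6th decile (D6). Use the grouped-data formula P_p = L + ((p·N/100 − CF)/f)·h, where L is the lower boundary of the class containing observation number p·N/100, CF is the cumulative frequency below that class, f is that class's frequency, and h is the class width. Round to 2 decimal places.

N = 89; target position k = 60/100 · 89 = 53.4.
Cumulative frequencies: 25, 32, 39, 43, 58, 79, 89.
Observation 53.4 falls in the class 260 – <280.
L = 260, CF = 43, f = 15, h = 20.
P60 = 260 + ((53.4 − 43)/15)·20 = 260 + 13.8667 = 273.867.

273.87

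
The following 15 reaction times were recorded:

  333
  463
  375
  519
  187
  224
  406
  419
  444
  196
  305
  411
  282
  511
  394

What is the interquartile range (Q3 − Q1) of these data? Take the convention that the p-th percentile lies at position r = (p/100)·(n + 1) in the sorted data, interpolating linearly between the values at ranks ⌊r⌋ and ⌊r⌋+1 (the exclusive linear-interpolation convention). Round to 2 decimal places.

Sorted: 187, 196, 224, 282, 305, 333, 375, 394, 406, 411, 419, 444, 463, 511, 519.
n = 15.
P25: r = 4 (integer) → 282.
P75: r = 12 (integer) → 444.
Difference: 444 − 282 = 162.

162.00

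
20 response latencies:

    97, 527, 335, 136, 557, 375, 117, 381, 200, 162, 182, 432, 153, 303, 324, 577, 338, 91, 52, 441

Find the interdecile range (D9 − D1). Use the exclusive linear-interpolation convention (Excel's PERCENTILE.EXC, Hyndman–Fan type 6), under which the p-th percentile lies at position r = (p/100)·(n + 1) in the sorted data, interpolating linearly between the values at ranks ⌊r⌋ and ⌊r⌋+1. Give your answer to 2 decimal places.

Sorted: 52, 91, 97, 117, 136, 153, 162, 182, 200, 303, 324, 335, 338, 375, 381, 432, 441, 527, 557, 577.
n = 20.
P10: r = 2.1; ranks 2–3 are 91, 97; interpolating gives 91.6.
P90: r = 18.9; ranks 18–19 are 527, 557; interpolating gives 554.
Difference: 554 − 91.6 = 462.4.

462.40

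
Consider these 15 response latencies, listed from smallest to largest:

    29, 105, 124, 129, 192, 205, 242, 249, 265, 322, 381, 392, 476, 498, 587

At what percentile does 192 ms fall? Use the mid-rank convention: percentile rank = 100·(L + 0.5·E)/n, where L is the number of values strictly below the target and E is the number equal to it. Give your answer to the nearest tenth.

Count below 192: L = 4; count equal: E = 1; n = 15.
Percentile rank = 100·(4 + 0.5·1)/15 = 100·4.5/15 = 30.

30.0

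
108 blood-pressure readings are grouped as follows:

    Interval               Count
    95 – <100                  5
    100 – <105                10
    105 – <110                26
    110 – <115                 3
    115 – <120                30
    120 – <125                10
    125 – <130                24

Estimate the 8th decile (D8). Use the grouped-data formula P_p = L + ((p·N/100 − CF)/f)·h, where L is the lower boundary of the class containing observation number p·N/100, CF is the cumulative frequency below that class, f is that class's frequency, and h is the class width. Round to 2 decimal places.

N = 108; target position k = 80/100 · 108 = 86.4.
Cumulative frequencies: 5, 15, 41, 44, 74, 84, 108.
Observation 86.4 falls in the class 125 – <130.
L = 125, CF = 84, f = 24, h = 5.
P80 = 125 + ((86.4 − 84)/24)·5 = 125 + 0.5 = 125.5.

125.50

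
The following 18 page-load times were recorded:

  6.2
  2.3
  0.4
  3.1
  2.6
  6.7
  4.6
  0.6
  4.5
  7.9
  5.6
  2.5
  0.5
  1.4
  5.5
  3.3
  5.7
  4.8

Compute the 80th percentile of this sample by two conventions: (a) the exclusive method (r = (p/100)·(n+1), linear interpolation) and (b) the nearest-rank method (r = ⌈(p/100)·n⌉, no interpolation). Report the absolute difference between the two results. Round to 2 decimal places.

Sorted: 0.4, 0.5, 0.6, 1.4, 2.3, 2.5, 2.6, 3.1, 3.3, 4.5, 4.6, 4.8, 5.5, 5.6, 5.7, 6.2, 6.7, 7.9.
n = 18.
(a) r = 15.2; between ranks 15 (5.7) and 16 (6.2): 5.8.
(b) the nearest-rank method: rank 15 → 5.7.
|5.8 − 5.7| = 0.1.

0.10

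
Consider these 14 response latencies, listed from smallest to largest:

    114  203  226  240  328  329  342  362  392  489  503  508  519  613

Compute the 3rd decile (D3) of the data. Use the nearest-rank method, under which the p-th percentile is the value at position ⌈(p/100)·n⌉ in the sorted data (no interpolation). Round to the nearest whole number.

328

n = 14.
Position = ⌈30/100 · 14⌉ = ⌈4.2⌉ = 5.
The value at rank 5 is 328.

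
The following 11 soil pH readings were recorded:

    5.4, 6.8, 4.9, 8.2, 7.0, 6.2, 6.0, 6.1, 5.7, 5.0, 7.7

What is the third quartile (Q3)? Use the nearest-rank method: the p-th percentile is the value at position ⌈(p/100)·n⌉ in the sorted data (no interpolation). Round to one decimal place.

7.0

Sorted: 4.9, 5.0, 5.4, 5.7, 6.0, 6.1, 6.2, 6.8, 7.0, 7.7, 8.2.
n = 11.
Position = ⌈75/100 · 11⌉ = ⌈8.25⌉ = 9.
The value at rank 9 is 7.0.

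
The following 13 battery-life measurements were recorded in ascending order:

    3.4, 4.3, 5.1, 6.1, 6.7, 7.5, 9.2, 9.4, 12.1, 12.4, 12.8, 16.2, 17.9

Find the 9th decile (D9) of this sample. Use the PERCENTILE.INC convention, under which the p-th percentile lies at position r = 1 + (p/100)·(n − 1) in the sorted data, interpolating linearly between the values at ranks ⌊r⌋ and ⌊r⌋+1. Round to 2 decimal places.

n = 13.
r = 1 + (90/100)·(13 − 1) = 1 + 10.8 = 11.8.
Rank 11 is 12.8 and rank 12 is 16.2.
Interpolate: 12.8 + 0.8·(16.2 − 12.8) = 12.8 + 0.8·3.4 = 15.52.

15.52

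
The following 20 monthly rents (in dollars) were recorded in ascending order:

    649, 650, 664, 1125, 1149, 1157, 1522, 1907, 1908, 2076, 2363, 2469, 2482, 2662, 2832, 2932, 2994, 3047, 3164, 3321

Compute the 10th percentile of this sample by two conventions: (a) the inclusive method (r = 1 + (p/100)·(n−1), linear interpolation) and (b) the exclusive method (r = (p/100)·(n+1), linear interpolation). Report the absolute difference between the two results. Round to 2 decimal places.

11.20

n = 20.
(a) r = 2.9; between ranks 2 (650) and 3 (664): 662.6.
(b) r = 2.1; between ranks 2 (650) and 3 (664): 651.4.
|662.6 − 651.4| = 11.2.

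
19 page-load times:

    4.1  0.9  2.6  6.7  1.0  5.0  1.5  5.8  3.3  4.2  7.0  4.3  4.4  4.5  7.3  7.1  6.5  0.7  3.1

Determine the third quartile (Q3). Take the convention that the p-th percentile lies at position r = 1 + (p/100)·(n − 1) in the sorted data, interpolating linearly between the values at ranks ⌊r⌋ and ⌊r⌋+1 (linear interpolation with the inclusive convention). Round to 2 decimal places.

Sorted: 0.7, 0.9, 1.0, 1.5, 2.6, 3.1, 3.3, 4.1, 4.2, 4.3, 4.4, 4.5, 5.0, 5.8, 6.5, 6.7, 7.0, 7.1, 7.3.
n = 19.
r = 1 + (75/100)·(19 − 1) = 1 + 13.5 = 14.5.
Rank 14 is 5.8 and rank 15 is 6.5.
Interpolate: 5.8 + 0.5·(6.5 − 5.8) = 5.8 + 0.5·0.7 = 6.15.

6.15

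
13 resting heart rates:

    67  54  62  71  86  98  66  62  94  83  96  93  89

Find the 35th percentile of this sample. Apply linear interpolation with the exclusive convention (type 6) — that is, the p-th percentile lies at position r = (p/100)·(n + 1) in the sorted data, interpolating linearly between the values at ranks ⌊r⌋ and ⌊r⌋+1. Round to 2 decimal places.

66.90

Sorted: 54, 62, 62, 66, 67, 71, 83, 86, 89, 93, 94, 96, 98.
n = 13.
r = (35/100)·(13 + 1) = 4.9.
Rank 4 is 66 and rank 5 is 67.
Interpolate: 66 + 0.9·(67 − 66) = 66 + 0.9·1 = 66.9.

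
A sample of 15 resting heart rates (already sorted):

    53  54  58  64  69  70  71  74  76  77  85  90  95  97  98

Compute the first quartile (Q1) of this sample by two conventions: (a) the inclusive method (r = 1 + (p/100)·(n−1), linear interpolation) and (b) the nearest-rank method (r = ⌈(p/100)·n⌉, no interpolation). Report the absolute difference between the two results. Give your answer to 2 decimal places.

2.50

n = 15.
(a) r = 4.5; between ranks 4 (64) and 5 (69): 66.5.
(b) the nearest-rank method: rank 4 → 64.
|66.5 − 64| = 2.5.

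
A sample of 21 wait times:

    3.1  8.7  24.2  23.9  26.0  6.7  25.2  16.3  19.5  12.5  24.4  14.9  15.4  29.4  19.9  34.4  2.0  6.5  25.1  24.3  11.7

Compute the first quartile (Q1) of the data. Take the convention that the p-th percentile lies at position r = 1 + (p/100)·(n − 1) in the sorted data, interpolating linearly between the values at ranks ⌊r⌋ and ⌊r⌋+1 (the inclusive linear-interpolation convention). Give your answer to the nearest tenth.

Sorted: 2.0, 3.1, 6.5, 6.7, 8.7, 11.7, 12.5, 14.9, 15.4, 16.3, 19.5, 19.9, 23.9, 24.2, 24.3, 24.4, 25.1, 25.2, 26.0, 29.4, 34.4.
n = 21.
r = 1 + (25/100)·(21 − 1) = 1 + 5 = 6.
r is an integer, so P25 is the value at rank 6: 11.7.

11.7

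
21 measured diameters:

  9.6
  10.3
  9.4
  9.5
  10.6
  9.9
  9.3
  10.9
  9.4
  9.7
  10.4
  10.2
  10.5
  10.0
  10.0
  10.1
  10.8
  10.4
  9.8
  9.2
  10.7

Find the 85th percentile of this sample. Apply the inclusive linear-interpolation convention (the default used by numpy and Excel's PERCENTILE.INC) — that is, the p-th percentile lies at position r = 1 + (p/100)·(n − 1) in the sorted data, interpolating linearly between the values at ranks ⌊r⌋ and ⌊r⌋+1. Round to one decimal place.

10.6

Sorted: 9.2, 9.3, 9.4, 9.4, 9.5, 9.6, 9.7, 9.8, 9.9, 10.0, 10.0, 10.1, 10.2, 10.3, 10.4, 10.4, 10.5, 10.6, 10.7, 10.8, 10.9.
n = 21.
r = 1 + (85/100)·(21 − 1) = 1 + 17 = 18.
r is an integer, so P85 is the value at rank 18: 10.6.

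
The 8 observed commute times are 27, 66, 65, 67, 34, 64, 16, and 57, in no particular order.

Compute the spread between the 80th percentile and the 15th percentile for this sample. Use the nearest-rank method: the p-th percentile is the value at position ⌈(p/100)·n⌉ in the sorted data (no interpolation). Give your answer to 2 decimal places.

Sorted: 16, 27, 34, 57, 64, 65, 66, 67.
n = 8.
P15: rank ⌈15/100·8⌉ = 2 → 27.
P80: rank ⌈80/100·8⌉ = 7 → 66.
Difference: 66 − 27 = 39.

39.00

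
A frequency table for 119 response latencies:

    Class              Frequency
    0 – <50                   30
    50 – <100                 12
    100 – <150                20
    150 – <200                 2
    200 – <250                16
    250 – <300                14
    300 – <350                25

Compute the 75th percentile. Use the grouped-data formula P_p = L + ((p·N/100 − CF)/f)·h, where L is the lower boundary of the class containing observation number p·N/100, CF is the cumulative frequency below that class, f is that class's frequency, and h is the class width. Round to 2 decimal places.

N = 119; target position k = 75/100 · 119 = 89.25.
Cumulative frequencies: 30, 42, 62, 64, 80, 94, 119.
Observation 89.25 falls in the class 250 – <300.
L = 250, CF = 80, f = 14, h = 50.
P75 = 250 + ((89.25 − 80)/14)·50 = 250 + 33.0357 = 283.036.

283.04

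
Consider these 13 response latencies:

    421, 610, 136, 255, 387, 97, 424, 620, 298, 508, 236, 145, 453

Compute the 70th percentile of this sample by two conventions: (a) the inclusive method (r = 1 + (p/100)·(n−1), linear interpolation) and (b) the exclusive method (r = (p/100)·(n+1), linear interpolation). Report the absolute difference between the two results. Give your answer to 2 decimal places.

Sorted: 97, 136, 145, 236, 255, 298, 387, 421, 424, 453, 508, 610, 620.
n = 13.
(a) r = 9.4; between ranks 9 (424) and 10 (453): 435.6.
(b) r = 9.8; between ranks 9 (424) and 10 (453): 447.2.
|435.6 − 447.2| = 11.6.

11.60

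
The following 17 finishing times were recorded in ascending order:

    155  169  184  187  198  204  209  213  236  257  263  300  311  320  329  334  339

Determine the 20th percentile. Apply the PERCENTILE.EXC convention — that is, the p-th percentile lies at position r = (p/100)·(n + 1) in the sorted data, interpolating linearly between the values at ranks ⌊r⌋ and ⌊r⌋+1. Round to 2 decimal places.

185.80

n = 17.
r = (20/100)·(17 + 1) = 3.6.
Rank 3 is 184 and rank 4 is 187.
Interpolate: 184 + 0.6·(187 − 184) = 184 + 0.6·3 = 185.8.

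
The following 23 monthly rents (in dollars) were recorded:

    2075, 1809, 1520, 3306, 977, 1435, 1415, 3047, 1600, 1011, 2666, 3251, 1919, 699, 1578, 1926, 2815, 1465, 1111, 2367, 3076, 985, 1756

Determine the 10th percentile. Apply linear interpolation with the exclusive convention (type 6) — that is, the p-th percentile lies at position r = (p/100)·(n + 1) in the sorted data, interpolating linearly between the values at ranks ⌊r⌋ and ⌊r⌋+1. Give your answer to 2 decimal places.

Sorted: 699, 977, 985, 1011, 1111, 1415, 1435, 1465, 1520, 1578, 1600, 1756, 1809, 1919, 1926, 2075, 2367, 2666, 2815, 3047, 3076, 3251, 3306.
n = 23.
r = (10/100)·(23 + 1) = 2.4.
Rank 2 is 977 and rank 3 is 985.
Interpolate: 977 + 0.4·(985 − 977) = 977 + 0.4·8 = 980.2.

980.20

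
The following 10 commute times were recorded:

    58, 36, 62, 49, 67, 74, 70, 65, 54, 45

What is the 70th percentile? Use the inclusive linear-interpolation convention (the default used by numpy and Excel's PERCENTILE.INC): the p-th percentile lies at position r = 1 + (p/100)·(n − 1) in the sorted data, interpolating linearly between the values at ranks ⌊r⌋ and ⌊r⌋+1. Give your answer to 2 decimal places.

Sorted: 36, 45, 49, 54, 58, 62, 65, 67, 70, 74.
n = 10.
r = 1 + (70/100)·(10 − 1) = 1 + 6.3 = 7.3.
Rank 7 is 65 and rank 8 is 67.
Interpolate: 65 + 0.3·(67 − 65) = 65 + 0.3·2 = 65.6.

65.60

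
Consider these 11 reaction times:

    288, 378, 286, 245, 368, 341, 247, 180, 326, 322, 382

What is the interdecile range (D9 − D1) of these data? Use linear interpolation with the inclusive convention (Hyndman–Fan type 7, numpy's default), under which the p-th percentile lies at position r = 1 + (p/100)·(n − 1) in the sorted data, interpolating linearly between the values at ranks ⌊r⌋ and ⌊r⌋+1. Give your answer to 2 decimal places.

133.00

Sorted: 180, 245, 247, 286, 288, 322, 326, 341, 368, 378, 382.
n = 11.
P10: r = 2 (integer) → 245.
P90: r = 10 (integer) → 378.
Difference: 378 − 245 = 133.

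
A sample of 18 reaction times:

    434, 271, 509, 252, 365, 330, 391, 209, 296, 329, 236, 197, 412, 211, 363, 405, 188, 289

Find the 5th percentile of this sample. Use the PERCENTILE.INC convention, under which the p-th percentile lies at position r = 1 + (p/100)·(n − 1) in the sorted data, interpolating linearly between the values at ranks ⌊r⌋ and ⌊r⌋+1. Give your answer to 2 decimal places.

Sorted: 188, 197, 209, 211, 236, 252, 271, 289, 296, 329, 330, 363, 365, 391, 405, 412, 434, 509.
n = 18.
r = 1 + (5/100)·(18 − 1) = 1 + 0.85 = 1.85.
Rank 1 is 188 and rank 2 is 197.
Interpolate: 188 + 0.85·(197 − 188) = 188 + 0.85·9 = 195.65.

195.65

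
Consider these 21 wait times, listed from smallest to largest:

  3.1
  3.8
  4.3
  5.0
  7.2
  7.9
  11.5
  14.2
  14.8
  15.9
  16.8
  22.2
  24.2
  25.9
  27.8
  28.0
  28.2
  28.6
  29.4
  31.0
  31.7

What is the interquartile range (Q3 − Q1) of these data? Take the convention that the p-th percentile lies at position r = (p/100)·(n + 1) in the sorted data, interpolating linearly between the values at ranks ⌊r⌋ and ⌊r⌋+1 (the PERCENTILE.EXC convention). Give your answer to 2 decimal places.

20.55

n = 21.
P25: r = 5.5; ranks 5–6 are 7.2, 7.9; interpolating gives 7.55.
P75: r = 16.5; ranks 16–17 are 28.0, 28.2; interpolating gives 28.1.
Difference: 28.1 − 7.55 = 20.55.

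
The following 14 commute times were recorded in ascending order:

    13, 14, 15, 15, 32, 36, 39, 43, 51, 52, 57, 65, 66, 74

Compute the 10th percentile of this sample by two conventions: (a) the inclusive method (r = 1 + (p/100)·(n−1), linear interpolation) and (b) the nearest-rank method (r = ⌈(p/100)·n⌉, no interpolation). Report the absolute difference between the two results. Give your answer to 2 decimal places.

n = 14.
(a) r = 2.3; between ranks 2 (14) and 3 (15): 14.3.
(b) the nearest-rank method: rank 2 → 14.
|14.3 − 14| = 0.3.

0.30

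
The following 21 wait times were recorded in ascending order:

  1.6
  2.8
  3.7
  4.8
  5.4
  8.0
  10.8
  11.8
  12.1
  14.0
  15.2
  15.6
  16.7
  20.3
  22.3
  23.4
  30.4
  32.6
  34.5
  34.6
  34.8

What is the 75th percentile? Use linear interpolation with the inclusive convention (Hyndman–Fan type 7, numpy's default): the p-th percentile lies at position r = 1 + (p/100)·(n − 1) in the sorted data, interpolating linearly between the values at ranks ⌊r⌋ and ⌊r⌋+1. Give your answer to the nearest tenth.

n = 21.
r = 1 + (75/100)·(21 − 1) = 1 + 15 = 16.
r is an integer, so P75 is the value at rank 16: 23.4.

23.4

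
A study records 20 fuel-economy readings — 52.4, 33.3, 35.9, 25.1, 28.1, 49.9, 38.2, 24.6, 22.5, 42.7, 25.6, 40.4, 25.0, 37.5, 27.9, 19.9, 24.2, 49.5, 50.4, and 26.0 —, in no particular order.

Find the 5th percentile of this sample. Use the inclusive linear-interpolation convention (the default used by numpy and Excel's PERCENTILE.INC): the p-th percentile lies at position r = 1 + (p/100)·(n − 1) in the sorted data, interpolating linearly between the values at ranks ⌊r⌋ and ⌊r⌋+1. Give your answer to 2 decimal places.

22.37

Sorted: 19.9, 22.5, 24.2, 24.6, 25.0, 25.1, 25.6, 26.0, 27.9, 28.1, 33.3, 35.9, 37.5, 38.2, 40.4, 42.7, 49.5, 49.9, 50.4, 52.4.
n = 20.
r = 1 + (5/100)·(20 − 1) = 1 + 0.95 = 1.95.
Rank 1 is 19.9 and rank 2 is 22.5.
Interpolate: 19.9 + 0.95·(22.5 − 19.9) = 19.9 + 0.95·2.6 = 22.37.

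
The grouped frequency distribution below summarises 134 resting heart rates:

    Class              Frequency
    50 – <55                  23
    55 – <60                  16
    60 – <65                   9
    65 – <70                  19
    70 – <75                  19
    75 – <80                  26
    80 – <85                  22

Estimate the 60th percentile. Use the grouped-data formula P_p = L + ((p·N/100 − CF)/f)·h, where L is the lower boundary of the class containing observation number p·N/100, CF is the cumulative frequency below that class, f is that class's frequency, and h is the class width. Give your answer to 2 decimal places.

73.53

N = 134; target position k = 60/100 · 134 = 80.4.
Cumulative frequencies: 23, 39, 48, 67, 86, 112, 134.
Observation 80.4 falls in the class 70 – <75.
L = 70, CF = 67, f = 19, h = 5.
P60 = 70 + ((80.4 − 67)/19)·5 = 70 + 3.52632 = 73.5263.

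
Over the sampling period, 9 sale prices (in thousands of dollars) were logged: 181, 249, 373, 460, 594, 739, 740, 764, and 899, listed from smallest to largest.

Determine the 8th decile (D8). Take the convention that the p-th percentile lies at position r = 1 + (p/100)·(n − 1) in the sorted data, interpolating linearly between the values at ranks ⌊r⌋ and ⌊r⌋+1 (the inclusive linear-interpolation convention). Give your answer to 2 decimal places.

749.60

n = 9.
r = 1 + (80/100)·(9 − 1) = 1 + 6.4 = 7.4.
Rank 7 is 740 and rank 8 is 764.
Interpolate: 740 + 0.4·(764 − 740) = 740 + 0.4·24 = 749.6.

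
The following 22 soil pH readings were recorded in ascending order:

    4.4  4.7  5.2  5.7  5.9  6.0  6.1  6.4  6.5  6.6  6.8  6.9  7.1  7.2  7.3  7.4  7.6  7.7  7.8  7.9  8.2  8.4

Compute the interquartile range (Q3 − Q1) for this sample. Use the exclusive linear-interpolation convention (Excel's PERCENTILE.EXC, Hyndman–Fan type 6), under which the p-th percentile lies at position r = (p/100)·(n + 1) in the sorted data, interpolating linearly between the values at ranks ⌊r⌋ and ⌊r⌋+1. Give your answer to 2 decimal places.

1.65

n = 22.
P25: r = 5.75; ranks 5–6 are 5.9, 6.0; interpolating gives 5.975.
P75: r = 17.25; ranks 17–18 are 7.6, 7.7; interpolating gives 7.625.
Difference: 7.625 − 5.975 = 1.65.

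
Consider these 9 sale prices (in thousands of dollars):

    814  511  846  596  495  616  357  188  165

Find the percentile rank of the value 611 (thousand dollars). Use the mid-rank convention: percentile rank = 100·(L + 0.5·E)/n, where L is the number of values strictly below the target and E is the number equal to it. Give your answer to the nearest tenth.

66.7

Sorted: 165, 188, 357, 495, 511, 596, 616, 814, 846.
Count below 611: L = 6; count equal: E = 0; n = 9.
Percentile rank = 100·(6 + 0.5·0)/9 = 100·6/9 = 66.67.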